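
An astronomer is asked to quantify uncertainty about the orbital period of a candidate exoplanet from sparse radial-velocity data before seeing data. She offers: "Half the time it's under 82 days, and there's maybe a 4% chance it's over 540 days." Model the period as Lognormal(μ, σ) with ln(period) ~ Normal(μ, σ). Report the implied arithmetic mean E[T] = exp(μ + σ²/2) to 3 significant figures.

E[T] ≈ 146 days

If T ~ Lognormal(μ,σ) then ln T ~ Normal(μ,σ), so the p-quantile of ln T is μ + z_p·σ.
ln(82) = 4.407 and ln(540) = 6.292; z_{0.5} = 0, z_{0.96} = 1.751.
σ = (6.292 − 4.407)/(1.751 − (0)) = 1.077.
μ = 4.407 − (0)·1.077 = 4.407.
E[T] = exp(μ + σ²/2) = exp(4.407 + 0.5796) = 146 days.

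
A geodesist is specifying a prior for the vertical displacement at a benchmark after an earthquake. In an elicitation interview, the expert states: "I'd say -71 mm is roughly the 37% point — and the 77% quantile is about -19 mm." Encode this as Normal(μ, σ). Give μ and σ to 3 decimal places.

μ = -54.883, σ = 48.566

For Normal(μ,σ), the p-quantile is μ + z_p·σ. Here z_{0.37} = -0.3319, z_{0.77} = 0.7388.
So -71 = μ − 0.3319σ and -19 = μ + 0.7388σ.
Subtracting: σ = (-19 − -71)/(0.7388 − (-0.3319)) = 48.566.
Then μ = -71 − (-0.3319)·48.566 = -54.883.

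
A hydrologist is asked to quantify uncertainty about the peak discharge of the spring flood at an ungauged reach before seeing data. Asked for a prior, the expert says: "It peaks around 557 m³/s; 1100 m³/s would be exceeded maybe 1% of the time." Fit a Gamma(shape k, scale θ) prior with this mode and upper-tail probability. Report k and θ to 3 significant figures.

k ≈ 11.6, θ ≈ 52.4

Gamma(k,θ) with k>1 has mode (k−1)θ, so θ = 557/(k−1).
Need P(X < 1100) = 0.99 with θ tied to k this way. Start at k = 2, θ = 557: P(X<1100) ≈ 0.587.
Too low — raise k to concentrate. Iterating converges to k ≈ 11.6.
Then θ = 557/(11.6−1) ≈ 52.4.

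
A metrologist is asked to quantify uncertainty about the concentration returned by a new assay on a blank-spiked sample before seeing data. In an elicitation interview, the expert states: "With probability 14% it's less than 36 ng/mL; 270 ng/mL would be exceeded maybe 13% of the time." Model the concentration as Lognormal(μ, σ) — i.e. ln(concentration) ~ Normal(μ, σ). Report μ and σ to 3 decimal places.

μ ≈ 4.570, σ ≈ 0.913

If T ~ Lognormal(μ,σ) then ln T ~ Normal(μ,σ), so the p-quantile of ln T is μ + z_p·σ.
ln(36) = 3.584 and ln(270) = 5.598; z_{0.14} = -1.08, z_{0.87} = 1.126.
σ = (5.598 − 3.584)/(1.126 − (-1.08)) = 0.913.
μ = 3.584 − (-1.08)·0.913 = 4.570.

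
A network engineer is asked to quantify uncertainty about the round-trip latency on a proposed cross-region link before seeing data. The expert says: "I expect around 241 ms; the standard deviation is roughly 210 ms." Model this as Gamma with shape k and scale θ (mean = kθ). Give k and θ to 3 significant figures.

For Gamma(k, scale θ): mean = kθ, variance = kθ², so CV = 1/√k.
CV = SD/mean = 210/241 = 0.8714, hence k = 1/CV² = 1.32.
Then θ = mean/k = 241/1.32 = 183.

k ≈ 1.32, θ ≈ 183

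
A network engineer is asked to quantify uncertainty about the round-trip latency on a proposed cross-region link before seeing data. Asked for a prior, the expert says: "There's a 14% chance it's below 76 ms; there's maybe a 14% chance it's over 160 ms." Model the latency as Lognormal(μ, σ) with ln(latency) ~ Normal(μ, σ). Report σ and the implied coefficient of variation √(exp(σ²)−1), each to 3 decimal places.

σ ≈ 0.345, CV ≈ 0.355

If T ~ Lognormal(μ,σ) then ln T ~ Normal(μ,σ), so the p-quantile of ln T is μ + z_p·σ.
ln(76) = 4.331 and ln(160) = 5.075; z_{0.14} = -1.08, z_{0.86} = 1.08.
σ = (5.075 − 4.331)/(1.08 − (-1.08)) = 0.345.
μ = 4.331 − (-1.08)·0.345 = 4.703.
CV = √(exp(σ²)−1) = √(exp(0.1187)−1) = 0.355.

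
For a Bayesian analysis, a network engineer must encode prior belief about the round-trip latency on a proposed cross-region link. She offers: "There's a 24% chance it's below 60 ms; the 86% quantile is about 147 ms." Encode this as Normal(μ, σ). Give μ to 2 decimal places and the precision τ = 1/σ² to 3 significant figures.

For Normal(μ,σ), the p-quantile is μ + z_p·σ. Here z_{0.24} = -0.7063, z_{0.86} = 1.08.
So 60 = μ − 0.7063σ and 147 = μ + 1.08σ.
Subtracting: σ = (147 − 60)/(1.08 − (-0.7063)) = 48.70.
Then μ = 60 − (-0.7063)·48.70 = 94.39.
Precision τ = 1/σ² = 1/48.7² = 0.000422.

μ = 94.39, τ = 0.000422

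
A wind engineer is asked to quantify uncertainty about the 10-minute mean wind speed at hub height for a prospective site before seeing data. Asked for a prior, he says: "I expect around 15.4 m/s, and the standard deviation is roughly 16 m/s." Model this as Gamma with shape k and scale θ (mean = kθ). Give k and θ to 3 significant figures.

For Gamma(k, scale θ): mean = kθ, variance = kθ², so CV = 1/√k.
CV = SD/mean = 16/15.4 = 1.039, hence k = 1/CV² = 0.926.
Then θ = mean/k = 15.4/0.926 = 16.6.

k ≈ 0.926, θ ≈ 16.6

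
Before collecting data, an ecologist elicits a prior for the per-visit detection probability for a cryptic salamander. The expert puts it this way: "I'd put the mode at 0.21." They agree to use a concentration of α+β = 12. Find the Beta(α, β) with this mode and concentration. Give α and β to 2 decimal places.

α = 3.10, β = 8.90

For α,β > 1 the Beta mode is (α−1)/(α+β−2). With α+β = 12, the mode is (α−1)/10.
Set (α−1)/10 = 0.21 → α = 1 + 0.21·10 = 3.10.
β = 12 − α = 8.90.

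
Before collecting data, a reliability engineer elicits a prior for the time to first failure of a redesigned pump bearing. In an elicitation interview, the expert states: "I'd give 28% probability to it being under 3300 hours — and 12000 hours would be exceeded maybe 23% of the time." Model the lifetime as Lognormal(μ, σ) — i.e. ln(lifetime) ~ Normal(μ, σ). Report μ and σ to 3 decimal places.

If T ~ Lognormal(μ,σ) then ln T ~ Normal(μ,σ), so the p-quantile of ln T is μ + z_p·σ.
ln(3300) = 8.102 and ln(12000) = 9.393; z_{0.28} = -0.5828, z_{0.77} = 0.7388.
σ = (9.393 − 8.102)/(0.7388 − (-0.5828)) = 0.977.
μ = 8.102 − (-0.5828)·0.977 = 8.671.

μ ≈ 8.671, σ ≈ 0.977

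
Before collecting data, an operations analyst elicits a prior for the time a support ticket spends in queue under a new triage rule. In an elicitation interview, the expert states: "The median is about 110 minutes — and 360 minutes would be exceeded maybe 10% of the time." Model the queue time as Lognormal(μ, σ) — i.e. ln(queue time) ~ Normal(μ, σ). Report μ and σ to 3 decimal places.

μ ≈ 4.700, σ ≈ 0.925

If T ~ Lognormal(μ,σ) then ln T ~ Normal(μ,σ), so the p-quantile of ln T is μ + z_p·σ.
ln(110) = 4.7 and ln(360) = 5.886; z_{0.5} = 0, z_{0.9} = 1.282.
σ = (5.886 − 4.7)/(1.282 − (0)) = 0.925.
μ = 4.7 − (0)·0.925 = 4.700.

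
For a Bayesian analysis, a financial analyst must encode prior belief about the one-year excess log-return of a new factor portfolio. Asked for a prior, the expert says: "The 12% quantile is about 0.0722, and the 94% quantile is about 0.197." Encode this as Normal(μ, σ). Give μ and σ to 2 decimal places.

The p-quantile of Normal(μ,σ) is μ + z_p·σ, with z_{0.12} = -1.175 and z_{0.94} = 1.555.
Eliminate σ: μ = (z₂·x₁ − z₁·x₂)/(z₂ − z₁) = (1.555·0.0722 − (-1.175)·0.197)/2.73 = 0.13.
Then σ = (x₂ − x₁)/(z₂ − z₁) = (0.197 − 0.0722)/2.73 = 0.05.

μ = 0.13, σ = 0.05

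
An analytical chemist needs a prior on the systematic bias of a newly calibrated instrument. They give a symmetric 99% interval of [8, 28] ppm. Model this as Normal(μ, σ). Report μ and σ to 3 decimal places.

A symmetric 99% interval runs μ ± z·σ with z = 2.576.
Half-width = 10, so σ = 10/2.576 = 3.882.
μ is the interval midpoint, 18.000.

μ = 18.000, σ = 3.882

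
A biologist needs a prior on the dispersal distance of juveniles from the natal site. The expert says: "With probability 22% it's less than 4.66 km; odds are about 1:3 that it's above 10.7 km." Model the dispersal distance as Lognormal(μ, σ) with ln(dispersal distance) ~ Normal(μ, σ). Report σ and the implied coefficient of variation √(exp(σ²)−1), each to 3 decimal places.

If T ~ Lognormal(μ,σ) then ln T ~ Normal(μ,σ), so the p-quantile of ln T is μ + z_p·σ.
ln(4.66) = 1.539 and ln(10.7) = 2.37; z_{0.22} = -0.7722, z_{0.75} = 0.6745.
σ = (2.37 − 1.539)/(0.6745 − (-0.7722)) = 0.575.
μ = 1.539 − (-0.7722)·0.575 = 1.983.
CV = √(exp(σ²)−1) = √(exp(0.3301)−1) = 0.625.

σ ≈ 0.575, CV ≈ 0.625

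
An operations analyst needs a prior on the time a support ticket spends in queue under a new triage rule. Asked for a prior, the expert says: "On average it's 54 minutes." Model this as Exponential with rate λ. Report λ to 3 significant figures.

λ ≈ 0.0185

Exponential mean = 1/λ, so λ = 1/54.0 = 0.0185.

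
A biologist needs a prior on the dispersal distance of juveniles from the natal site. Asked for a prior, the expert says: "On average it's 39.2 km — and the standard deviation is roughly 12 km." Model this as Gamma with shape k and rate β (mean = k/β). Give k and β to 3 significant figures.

For Gamma(k, rate β): mean = k/β, variance = k/β², so CV = 1/√k.
CV = SD/mean = 12/39.2 = 0.3061, hence k = 1/CV² = 10.7.
Then β = k/mean = 10.7/39.2 = 0.272.

k ≈ 10.7, β ≈ 0.272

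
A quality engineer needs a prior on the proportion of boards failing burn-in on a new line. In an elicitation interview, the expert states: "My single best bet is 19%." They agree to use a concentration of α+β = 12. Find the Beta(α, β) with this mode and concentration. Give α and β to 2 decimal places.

α = 2.90, β = 9.10

For α,β > 1 the Beta mode is (α−1)/(α+β−2). With α+β = 12, the mode is (α−1)/10.
Set (α−1)/10 = 0.19 → α = 1 + 0.19·10 = 2.90.
β = 12 − α = 9.10.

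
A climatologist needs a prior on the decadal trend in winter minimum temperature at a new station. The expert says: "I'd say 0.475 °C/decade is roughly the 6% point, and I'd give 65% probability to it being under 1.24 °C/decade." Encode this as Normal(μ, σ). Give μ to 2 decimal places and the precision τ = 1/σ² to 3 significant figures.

μ = 1.09, τ = 6.43

For Normal(μ,σ), the p-quantile is μ + z_p·σ. Here z_{0.06} = -1.555, z_{0.65} = 0.3853.
So 0.475 = μ − 1.555σ and 1.24 = μ + 0.3853σ.
Subtracting: σ = (1.24 − 0.475)/(0.3853 − (-1.555)) = 0.39.
Then μ = 0.475 − (-1.555)·0.39 = 1.09.
Precision τ = 1/σ² = 1/0.3943² = 6.43.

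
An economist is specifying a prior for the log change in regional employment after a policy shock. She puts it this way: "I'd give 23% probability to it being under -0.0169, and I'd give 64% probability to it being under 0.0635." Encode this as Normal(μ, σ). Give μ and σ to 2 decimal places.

μ = 0.04, σ = 0.07

The p-quantile of Normal(μ,σ) is μ + z_p·σ, with z_{0.23} = -0.7388 and z_{0.64} = 0.3585.
Eliminate σ: μ = (z₂·x₁ − z₁·x₂)/(z₂ − z₁) = (0.3585·-0.0169 − (-0.7388)·0.0635)/1.097 = 0.04.
Then σ = (x₂ − x₁)/(z₂ − z₁) = (0.0635 − -0.0169)/1.097 = 0.07.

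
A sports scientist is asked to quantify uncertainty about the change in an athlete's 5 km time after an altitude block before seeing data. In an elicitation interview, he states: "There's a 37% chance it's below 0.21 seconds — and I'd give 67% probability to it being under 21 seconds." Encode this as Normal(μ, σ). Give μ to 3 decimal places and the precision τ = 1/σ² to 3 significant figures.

The p-quantile of Normal(μ,σ) is μ + z_p·σ, with z_{0.37} = -0.3319 and z_{0.67} = 0.4399.
Eliminate σ: μ = (z₂·x₁ − z₁·x₂)/(z₂ − z₁) = (0.4399·0.21 − (-0.3319)·21)/0.7718 = 9.150.
Then σ = (x₂ − x₁)/(z₂ − z₁) = (21 − 0.21)/0.7718 = 26.938.
Precision τ = 1/σ² = 1/26.94² = 0.00138.

μ = 9.150, τ = 0.00138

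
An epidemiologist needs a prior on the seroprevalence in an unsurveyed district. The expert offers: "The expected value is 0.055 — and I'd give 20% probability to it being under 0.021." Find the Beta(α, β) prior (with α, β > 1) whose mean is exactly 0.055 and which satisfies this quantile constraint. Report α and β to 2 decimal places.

α ≈ 1.70, β ≈ 29.19

With mean 0.055 fixed, write α = 0.055s, β = 0.945s where s = α+β.
Need P(θ < 0.021) = 0.2 under Beta(0.055s, 0.945s). Normal approximation: (q−m)/√(m(1−m)/s) ≈ z_{0.2} = -0.842, so s ≈ 0.055·0.945·(-0.842)²/(0.021−0.055)² = 31.8.
At s = 31.8: P(θ<0.021) ≈ 0.194. Adjusting to match 0.2 gives s ≈ 30.89.
So α = 0.055·30.89 ≈ 1.70, β = 0.945·30.89 ≈ 29.19.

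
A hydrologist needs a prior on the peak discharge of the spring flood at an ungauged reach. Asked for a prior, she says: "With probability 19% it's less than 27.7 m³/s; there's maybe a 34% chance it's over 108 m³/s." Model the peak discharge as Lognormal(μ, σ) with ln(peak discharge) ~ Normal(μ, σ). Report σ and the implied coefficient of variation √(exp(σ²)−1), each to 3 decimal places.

If T ~ Lognormal(μ,σ) then ln T ~ Normal(μ,σ), so the p-quantile of ln T is μ + z_p·σ.
ln(27.7) = 3.321 and ln(108) = 4.682; z_{0.19} = -0.8779, z_{0.66} = 0.4125.
σ = (4.682 − 3.321)/(0.4125 − (-0.8779)) = 1.055.
μ = 3.321 − (-0.8779)·1.055 = 4.247.
CV = √(exp(σ²)−1) = √(exp(1.1120)−1) = 1.428.

σ ≈ 1.055, CV ≈ 1.428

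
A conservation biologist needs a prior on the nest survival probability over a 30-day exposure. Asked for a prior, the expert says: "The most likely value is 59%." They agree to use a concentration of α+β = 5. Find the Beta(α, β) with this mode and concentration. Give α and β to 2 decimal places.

α = 2.77, β = 2.23

For α,β > 1 the Beta mode is (α−1)/(α+β−2). With α+β = 5, the mode is (α−1)/3.
Set (α−1)/3 = 0.59 → α = 1 + 0.59·3 = 2.77.
β = 5 − α = 2.23.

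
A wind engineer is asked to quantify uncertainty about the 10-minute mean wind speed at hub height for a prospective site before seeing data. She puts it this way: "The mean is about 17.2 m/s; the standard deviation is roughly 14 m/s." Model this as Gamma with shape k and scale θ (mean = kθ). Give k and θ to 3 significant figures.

For Gamma(k, scale θ): mean = kθ, variance = kθ², so CV = 1/√k.
CV = SD/mean = 14/17.2 = 0.814, hence k = 1/CV² = 1.51.
Then θ = mean/k = 17.2/1.51 = 11.4.

k ≈ 1.51, θ ≈ 11.4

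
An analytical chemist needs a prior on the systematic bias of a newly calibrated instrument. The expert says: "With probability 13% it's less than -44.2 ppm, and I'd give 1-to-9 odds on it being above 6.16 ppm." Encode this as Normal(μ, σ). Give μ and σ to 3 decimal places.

The p-quantile of Normal(μ,σ) is μ + z_p·σ, with z_{0.13} = -1.126 and z_{0.9} = 1.282.
Eliminate σ: μ = (z₂·x₁ − z₁·x₂)/(z₂ − z₁) = (1.282·-44.2 − (-1.126)·6.16)/2.408 = -20.643.
Then σ = (x₂ − x₁)/(z₂ − z₁) = (6.16 − -44.2)/2.408 = 20.914.

μ = -20.643, σ = 20.914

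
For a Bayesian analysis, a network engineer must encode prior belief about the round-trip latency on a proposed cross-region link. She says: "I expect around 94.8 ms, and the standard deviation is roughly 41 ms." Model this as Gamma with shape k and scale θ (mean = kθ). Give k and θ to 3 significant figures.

k ≈ 5.35, θ ≈ 17.7

For Gamma(k, scale θ): mean = kθ, variance = kθ², so CV = 1/√k.
CV = SD/mean = 41/94.8 = 0.4325, hence k = 1/CV² = 5.35.
Then θ = mean/k = 94.8/5.35 = 17.7.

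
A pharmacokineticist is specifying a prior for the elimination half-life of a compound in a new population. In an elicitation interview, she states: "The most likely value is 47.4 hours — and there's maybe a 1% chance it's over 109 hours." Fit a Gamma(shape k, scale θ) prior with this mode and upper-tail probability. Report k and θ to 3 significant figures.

Gamma(k,θ) with k>1 has mode (k−1)θ, so θ = 47.4/(k−1).
Need P(X < 109) = 0.99 with θ tied to k this way. Start at k = 2, θ = 47.4: P(X<109) ≈ 0.669.
Too low — raise k to concentrate. Iterating converges to k ≈ 7.89.
Then θ = 47.4/(7.89−1) ≈ 6.88.

k ≈ 7.89, θ ≈ 6.88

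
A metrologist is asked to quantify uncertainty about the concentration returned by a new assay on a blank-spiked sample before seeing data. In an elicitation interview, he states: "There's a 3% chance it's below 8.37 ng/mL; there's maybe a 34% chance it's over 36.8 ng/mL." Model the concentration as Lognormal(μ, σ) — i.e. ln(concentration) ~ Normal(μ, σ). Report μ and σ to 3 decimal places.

μ ≈ 3.339, σ ≈ 0.646

If T ~ Lognormal(μ,σ) then ln T ~ Normal(μ,σ), so the p-quantile of ln T is μ + z_p·σ.
ln(8.37) = 2.125 and ln(36.8) = 3.605; z_{0.03} = -1.881, z_{0.66} = 0.4125.
σ = (3.605 − 2.125)/(0.4125 − (-1.881)) = 0.646.
μ = 2.125 − (-1.881)·0.646 = 3.339.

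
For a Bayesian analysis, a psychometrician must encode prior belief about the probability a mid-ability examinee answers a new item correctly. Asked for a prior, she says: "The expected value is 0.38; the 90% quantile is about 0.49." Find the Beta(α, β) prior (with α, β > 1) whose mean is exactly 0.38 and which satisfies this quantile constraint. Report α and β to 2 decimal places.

α ≈ 12.37, β ≈ 20.18

With mean 0.38 fixed, write α = 0.38s, β = 0.62s where s = α+β.
Need P(θ < 0.49) = 0.9 under Beta(0.38s, 0.62s). Normal approximation: (q−m)/√(m(1−m)/s) ≈ z_{0.9} = 1.28, so s ≈ 0.38·0.62·(1.28)²/(0.49−0.38)² = 32.0.
At s = 32.0: P(θ<0.49) ≈ 0.898. Adjusting to match 0.9 gives s ≈ 32.55.
So α = 0.38·32.55 ≈ 12.37, β = 0.62·32.55 ≈ 20.18.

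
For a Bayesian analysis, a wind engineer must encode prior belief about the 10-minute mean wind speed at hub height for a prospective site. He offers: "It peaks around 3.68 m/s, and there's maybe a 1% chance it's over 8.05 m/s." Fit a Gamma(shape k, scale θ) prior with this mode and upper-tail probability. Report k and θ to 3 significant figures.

Gamma(k,θ) with k>1 has mode (k−1)θ, so θ = 3.68/(k−1).
Need P(X < 8.05) = 0.99 with θ tied to k this way. Start at k = 2, θ = 3.68: P(X<8.05) ≈ 0.642.
Too low — raise k to concentrate. Iterating converges to k ≈ 8.88.
Then θ = 3.68/(8.88−1) ≈ 0.467.

k ≈ 8.88, θ ≈ 0.467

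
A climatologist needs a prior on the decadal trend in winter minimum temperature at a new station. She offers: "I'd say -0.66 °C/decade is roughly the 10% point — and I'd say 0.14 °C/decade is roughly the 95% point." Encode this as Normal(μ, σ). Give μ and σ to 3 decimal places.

The p-quantile of Normal(μ,σ) is μ + z_p·σ, with z_{0.1} = -1.282 and z_{0.95} = 1.645.
Eliminate σ: μ = (z₂·x₁ − z₁·x₂)/(z₂ − z₁) = (1.645·-0.66 − (-1.282)·0.14)/2.926 = -0.310.
Then σ = (x₂ − x₁)/(z₂ − z₁) = (0.14 − -0.66)/2.926 = 0.273.

μ = -0.310, σ = 0.273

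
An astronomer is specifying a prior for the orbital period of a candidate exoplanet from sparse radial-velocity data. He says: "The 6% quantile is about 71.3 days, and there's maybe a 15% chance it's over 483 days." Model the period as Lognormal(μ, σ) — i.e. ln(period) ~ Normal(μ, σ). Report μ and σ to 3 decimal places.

If T ~ Lognormal(μ,σ) then ln T ~ Normal(μ,σ), so the p-quantile of ln T is μ + z_p·σ.
ln(71.3) = 4.267 and ln(483) = 6.18; z_{0.06} = -1.555, z_{0.85} = 1.036.
σ = (6.18 − 4.267)/(1.036 − (-1.555)) = 0.738.
μ = 4.267 − (-1.555)·0.738 = 5.415.

μ ≈ 5.415, σ ≈ 0.738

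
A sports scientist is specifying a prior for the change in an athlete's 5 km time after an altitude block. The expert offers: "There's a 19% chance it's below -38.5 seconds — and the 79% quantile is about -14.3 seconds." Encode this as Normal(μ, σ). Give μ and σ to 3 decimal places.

μ = -25.887, σ = 14.368

The p-quantile of Normal(μ,σ) is μ + z_p·σ, with z_{0.19} = -0.8779 and z_{0.79} = 0.8064.
Eliminate σ: μ = (z₂·x₁ − z₁·x₂)/(z₂ − z₁) = (0.8064·-38.5 − (-0.8779)·-14.3)/1.684 = -25.887.
Then σ = (x₂ − x₁)/(z₂ − z₁) = (-14.3 − -38.5)/1.684 = 14.368.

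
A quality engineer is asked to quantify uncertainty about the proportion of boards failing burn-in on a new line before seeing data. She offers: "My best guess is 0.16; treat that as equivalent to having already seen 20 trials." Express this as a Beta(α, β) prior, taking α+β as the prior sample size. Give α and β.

α = 3.2, β = 16.8

Under the effective-sample-size interpretation, Beta(α, β) has prior mean α/(α+β) and prior sample size α+β.
So α+β = 20 and α/(α+β) = 0.16, giving α = 0.16·20 = 3.2 and β = 20 − 3.2 = 16.8.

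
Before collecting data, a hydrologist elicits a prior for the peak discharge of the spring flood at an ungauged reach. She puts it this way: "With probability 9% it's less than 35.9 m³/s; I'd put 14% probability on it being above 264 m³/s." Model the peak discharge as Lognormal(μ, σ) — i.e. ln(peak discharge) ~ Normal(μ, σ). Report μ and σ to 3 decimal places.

If T ~ Lognormal(μ,σ) then ln T ~ Normal(μ,σ), so the p-quantile of ln T is μ + z_p·σ.
ln(35.9) = 3.581 and ln(264) = 5.576; z_{0.09} = -1.341, z_{0.86} = 1.08.
σ = (5.576 − 3.581)/(1.08 − (-1.341)) = 0.824.
μ = 3.581 − (-1.341)·0.824 = 4.686.

μ ≈ 4.686, σ ≈ 0.824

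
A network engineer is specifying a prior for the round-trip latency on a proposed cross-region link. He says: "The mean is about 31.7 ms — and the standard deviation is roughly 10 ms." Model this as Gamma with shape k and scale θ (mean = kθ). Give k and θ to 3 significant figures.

For Gamma(k, scale θ): mean = kθ, variance = kθ², so CV = 1/√k.
CV = SD/mean = 10/31.7 = 0.3155, hence k = 1/CV² = 10.
Then θ = mean/k = 31.7/10 = 3.15.

k ≈ 10, θ ≈ 3.15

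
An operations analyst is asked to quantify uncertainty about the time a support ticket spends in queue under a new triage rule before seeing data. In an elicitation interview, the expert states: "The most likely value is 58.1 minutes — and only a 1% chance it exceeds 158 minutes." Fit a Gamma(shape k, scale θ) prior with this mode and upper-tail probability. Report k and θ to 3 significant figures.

Gamma(k,θ) with k>1 has mode (k−1)θ, so θ = 58.1/(k−1).
Need P(X < 158) = 0.99 with θ tied to k this way. Start at k = 2, θ = 58.1: P(X<158) ≈ 0.755.
Too low — raise k to concentrate. Iterating converges to k ≈ 5.6.
Then θ = 58.1/(5.6−1) ≈ 12.6.

k ≈ 5.6, θ ≈ 12.6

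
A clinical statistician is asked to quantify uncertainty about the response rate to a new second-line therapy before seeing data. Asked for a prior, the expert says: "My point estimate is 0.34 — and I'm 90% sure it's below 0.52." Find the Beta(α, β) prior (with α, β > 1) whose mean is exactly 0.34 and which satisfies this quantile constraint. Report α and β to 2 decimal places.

With mean 0.34 fixed, write α = 0.34s, β = 0.66s where s = α+β.
Need P(θ < 0.52) = 0.9 under Beta(0.34s, 0.66s). Normal approximation: (q−m)/√(m(1−m)/s) ≈ z_{0.9} = 1.28, so s ≈ 0.34·0.66·(1.28)²/(0.52−0.34)² = 11.4.
At s = 11.4: P(θ<0.52) ≈ 0.897. Adjusting to match 0.9 gives s ≈ 11.75.
So α = 0.34·11.75 ≈ 3.99, β = 0.66·11.75 ≈ 7.75.

α ≈ 3.99, β ≈ 7.75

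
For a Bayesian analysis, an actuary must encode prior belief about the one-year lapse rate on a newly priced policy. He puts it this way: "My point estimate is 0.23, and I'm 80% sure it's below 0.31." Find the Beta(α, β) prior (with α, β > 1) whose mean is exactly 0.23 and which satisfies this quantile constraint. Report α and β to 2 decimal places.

With mean 0.23 fixed, write α = 0.23s, β = 0.77s where s = α+β.
Need P(θ < 0.31) = 0.8 under Beta(0.23s, 0.77s). Normal approximation: (q−m)/√(m(1−m)/s) ≈ z_{0.8} = 0.842, so s ≈ 0.23·0.77·(0.842)²/(0.31−0.23)² = 19.6.
At s = 19.6: P(θ<0.31) ≈ 0.809. Adjusting to match 0.8 gives s ≈ 17.87.
So α = 0.23·17.87 ≈ 4.11, β = 0.77·17.87 ≈ 13.76.

α ≈ 4.11, β ≈ 13.76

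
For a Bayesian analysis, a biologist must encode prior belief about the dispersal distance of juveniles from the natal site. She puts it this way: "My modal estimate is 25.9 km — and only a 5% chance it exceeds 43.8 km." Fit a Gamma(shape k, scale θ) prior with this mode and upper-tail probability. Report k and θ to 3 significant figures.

k ≈ 11.1, θ ≈ 2.56

Gamma(k,θ) with k>1 has mode (k−1)θ, so θ = 25.9/(k−1).
Need P(X < 43.8) = 0.95 with θ tied to k this way. Start at k = 2, θ = 25.9: P(X<43.8) ≈ 0.504.
Too low — raise k to concentrate. Iterating converges to k ≈ 11.1.
Then θ = 25.9/(11.1−1) ≈ 2.56.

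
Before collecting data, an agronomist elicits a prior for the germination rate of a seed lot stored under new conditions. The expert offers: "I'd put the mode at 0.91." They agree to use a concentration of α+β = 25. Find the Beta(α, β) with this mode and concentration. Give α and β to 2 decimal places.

α = 21.93, β = 3.07

For α,β > 1 the Beta mode is (α−1)/(α+β−2). With α+β = 25, the mode is (α−1)/23.
Set (α−1)/23 = 0.91 → α = 1 + 0.91·23 = 21.93.
β = 25 − α = 3.07.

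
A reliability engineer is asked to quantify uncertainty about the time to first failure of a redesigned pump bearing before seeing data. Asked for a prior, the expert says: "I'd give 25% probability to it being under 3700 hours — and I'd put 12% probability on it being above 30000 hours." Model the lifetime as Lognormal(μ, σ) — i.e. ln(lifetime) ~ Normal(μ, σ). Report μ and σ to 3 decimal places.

If T ~ Lognormal(μ,σ) then ln T ~ Normal(μ,σ), so the p-quantile of ln T is μ + z_p·σ.
ln(3700) = 8.216 and ln(30000) = 10.31; z_{0.25} = -0.6745, z_{0.88} = 1.175.
σ = (10.31 − 8.216)/(1.175 − (-0.6745)) = 1.132.
μ = 8.216 − (-0.6745)·1.132 = 8.979.

μ ≈ 8.979, σ ≈ 1.132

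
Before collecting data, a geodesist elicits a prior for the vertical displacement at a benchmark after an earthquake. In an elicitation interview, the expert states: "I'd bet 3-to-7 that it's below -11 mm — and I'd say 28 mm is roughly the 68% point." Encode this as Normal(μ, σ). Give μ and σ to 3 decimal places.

μ = 9.614, σ = 39.311

The p-quantile of Normal(μ,σ) is μ + z_p·σ, with z_{0.3} = -0.5244 and z_{0.68} = 0.4677.
Eliminate σ: μ = (z₂·x₁ − z₁·x₂)/(z₂ − z₁) = (0.4677·-11 − (-0.5244)·28)/0.9921 = 9.614.
Then σ = (x₂ − x₁)/(z₂ − z₁) = (28 − -11)/0.9921 = 39.311.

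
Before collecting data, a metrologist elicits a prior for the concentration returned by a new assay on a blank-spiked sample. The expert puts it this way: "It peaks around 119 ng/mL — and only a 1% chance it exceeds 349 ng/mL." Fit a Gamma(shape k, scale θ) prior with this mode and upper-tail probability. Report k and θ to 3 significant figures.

k ≈ 4.91, θ ≈ 30.4

Gamma(k,θ) with k>1 has mode (k−1)θ, so θ = 119/(k−1).
Need P(X < 349) = 0.99 with θ tied to k this way. Start at k = 2, θ = 119: P(X<349) ≈ 0.791.
Too low — raise k to concentrate. Iterating converges to k ≈ 4.91.
Then θ = 119/(4.91−1) ≈ 30.4.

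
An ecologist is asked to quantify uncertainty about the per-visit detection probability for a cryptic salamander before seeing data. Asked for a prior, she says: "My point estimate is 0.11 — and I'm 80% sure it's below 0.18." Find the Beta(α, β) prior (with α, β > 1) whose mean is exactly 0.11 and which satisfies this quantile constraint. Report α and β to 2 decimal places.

With mean 0.11 fixed, write α = 0.11s, β = 0.89s where s = α+β.
Need P(θ < 0.18) = 0.8 under Beta(0.11s, 0.89s). Normal approximation: (q−m)/√(m(1−m)/s) ≈ z_{0.8} = 0.842, so s ≈ 0.11·0.89·(0.842)²/(0.18−0.11)² = 14.2.
At s = 14.2: P(θ<0.18) ≈ 0.824. Adjusting to match 0.8 gives s ≈ 9.24.
So α = 0.11·9.24 ≈ 1.02, β = 0.89·9.24 ≈ 8.23.

α ≈ 1.02, β ≈ 8.23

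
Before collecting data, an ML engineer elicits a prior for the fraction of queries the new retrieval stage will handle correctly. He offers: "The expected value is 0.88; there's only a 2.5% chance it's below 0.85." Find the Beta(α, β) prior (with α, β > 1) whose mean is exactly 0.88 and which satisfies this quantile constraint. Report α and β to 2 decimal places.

With mean 0.88 fixed, write α = 0.88s, β = 0.12s where s = α+β.
Need P(θ < 0.85) = 0.025 under Beta(0.88s, 0.12s). Normal approximation: (q−m)/√(m(1−m)/s) ≈ z_{0.025} = -1.96, so s ≈ 0.88·0.12·(-1.96)²/(0.85−0.88)² = 450.7.
At s = 450.7: P(θ<0.85) ≈ 0.031. Adjusting to match 0.025 gives s ≈ 495.37.
So α = 0.88·495.37 ≈ 435.93, β = 0.12·495.37 ≈ 59.44.

α ≈ 435.93, β ≈ 59.44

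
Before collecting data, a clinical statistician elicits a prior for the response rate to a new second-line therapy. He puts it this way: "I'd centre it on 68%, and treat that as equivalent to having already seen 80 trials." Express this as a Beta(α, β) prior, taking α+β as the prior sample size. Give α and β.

Under the effective-sample-size interpretation, Beta(α, β) has prior mean α/(α+β) and prior sample size α+β.
So α+β = 80 and α/(α+β) = 0.68, giving α = 0.68·80 = 54.4 and β = 80 − 54.4 = 25.6.

α = 54.4, β = 25.6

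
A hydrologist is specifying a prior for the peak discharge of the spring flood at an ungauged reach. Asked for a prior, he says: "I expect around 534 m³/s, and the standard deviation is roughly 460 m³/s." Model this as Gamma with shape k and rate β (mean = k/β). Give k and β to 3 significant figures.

k ≈ 1.35, β ≈ 0.00252

For Gamma(k, rate β): mean = k/β, variance = k/β², so CV = 1/√k.
CV = SD/mean = 460/534 = 0.8614, hence k = 1/CV² = 1.35.
Then β = k/mean = 1.35/534 = 0.00252.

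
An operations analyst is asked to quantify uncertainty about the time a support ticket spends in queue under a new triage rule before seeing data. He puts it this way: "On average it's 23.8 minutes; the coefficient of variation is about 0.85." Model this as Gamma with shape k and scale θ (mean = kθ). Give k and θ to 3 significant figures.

k ≈ 1.38, θ ≈ 17.2

For Gamma(k, scale θ): mean = kθ, variance = kθ², so CV = 1/√k.
CV = 0.85, hence k = 1/CV² = 1.38.
Then θ = mean/k = 23.8/1.38 = 17.2.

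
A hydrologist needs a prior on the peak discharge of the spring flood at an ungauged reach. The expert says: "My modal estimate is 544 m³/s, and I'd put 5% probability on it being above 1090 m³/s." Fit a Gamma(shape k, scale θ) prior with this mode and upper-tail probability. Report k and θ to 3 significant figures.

Gamma(k,θ) with k>1 has mode (k−1)θ, so θ = 544/(k−1).
Need P(X < 1090) = 0.95 with θ tied to k this way. Start at k = 2, θ = 544: P(X<1090) ≈ 0.595.
Too low — raise k to concentrate. Iterating converges to k ≈ 6.74.
Then θ = 544/(6.74−1) ≈ 94.8.

k ≈ 6.74, θ ≈ 94.8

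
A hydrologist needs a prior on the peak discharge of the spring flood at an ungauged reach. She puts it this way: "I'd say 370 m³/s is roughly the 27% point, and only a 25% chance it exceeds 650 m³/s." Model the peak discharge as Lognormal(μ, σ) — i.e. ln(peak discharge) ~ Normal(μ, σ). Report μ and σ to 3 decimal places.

μ ≈ 6.182, σ ≈ 0.438

If T ~ Lognormal(μ,σ) then ln T ~ Normal(μ,σ), so the p-quantile of ln T is μ + z_p·σ.
ln(370) = 5.914 and ln(650) = 6.477; z_{0.27} = -0.6128, z_{0.75} = 0.6745.
σ = (6.477 − 5.914)/(0.6745 − (-0.6128)) = 0.438.
μ = 5.914 − (-0.6128)·0.438 = 6.182.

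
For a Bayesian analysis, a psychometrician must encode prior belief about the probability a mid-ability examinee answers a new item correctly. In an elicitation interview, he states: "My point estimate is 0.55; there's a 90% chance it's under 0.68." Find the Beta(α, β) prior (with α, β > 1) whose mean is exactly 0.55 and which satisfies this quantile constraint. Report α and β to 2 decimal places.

α ≈ 12.84, β ≈ 10.50

With mean 0.55 fixed, write α = 0.55s, β = 0.45s where s = α+β.
Need P(θ < 0.68) = 0.9 under Beta(0.55s, 0.45s). Normal approximation: (q−m)/√(m(1−m)/s) ≈ z_{0.9} = 1.28, so s ≈ 0.55·0.45·(1.28)²/(0.68−0.55)² = 24.1.
At s = 24.1: P(θ<0.68) ≈ 0.903. Adjusting to match 0.9 gives s ≈ 23.34.
So α = 0.55·23.34 ≈ 12.84, β = 0.45·23.34 ≈ 10.50.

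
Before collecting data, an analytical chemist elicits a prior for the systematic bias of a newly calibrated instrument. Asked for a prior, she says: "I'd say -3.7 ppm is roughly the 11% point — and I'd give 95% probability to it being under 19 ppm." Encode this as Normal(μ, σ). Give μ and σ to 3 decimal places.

For Normal(μ,σ), the p-quantile is μ + z_p·σ. Here z_{0.11} = -1.227, z_{0.95} = 1.645.
So -3.7 = μ − 1.227σ and 19 = μ + 1.645σ.
Subtracting: σ = (19 − -3.7)/(1.645 − (-1.227)) = 7.906.
Then μ = -3.7 − (-1.227)·7.906 = 5.996.

μ = 5.996, σ = 7.906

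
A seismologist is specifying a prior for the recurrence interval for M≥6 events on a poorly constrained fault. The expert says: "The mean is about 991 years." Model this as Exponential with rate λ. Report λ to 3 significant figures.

Exponential mean = 1/λ, so λ = 1/991.0 = 0.00101.

λ ≈ 0.00101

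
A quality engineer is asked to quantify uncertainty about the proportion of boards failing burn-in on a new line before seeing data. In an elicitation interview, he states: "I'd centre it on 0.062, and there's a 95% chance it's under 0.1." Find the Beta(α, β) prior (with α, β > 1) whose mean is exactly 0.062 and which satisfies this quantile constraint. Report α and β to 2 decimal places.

α ≈ 8.09, β ≈ 122.44

With mean 0.062 fixed, write α = 0.062s, β = 0.938s where s = α+β.
Need P(θ < 0.1) = 0.95 under Beta(0.062s, 0.938s). Normal approximation: (q−m)/√(m(1−m)/s) ≈ z_{0.95} = 1.64, so s ≈ 0.062·0.938·(1.64)²/(0.1−0.062)² = 109.0.
At s = 109.0: P(θ<0.1) ≈ 0.936. Adjusting to match 0.95 gives s ≈ 130.54.
So α = 0.062·130.54 ≈ 8.09, β = 0.938·130.54 ≈ 122.44.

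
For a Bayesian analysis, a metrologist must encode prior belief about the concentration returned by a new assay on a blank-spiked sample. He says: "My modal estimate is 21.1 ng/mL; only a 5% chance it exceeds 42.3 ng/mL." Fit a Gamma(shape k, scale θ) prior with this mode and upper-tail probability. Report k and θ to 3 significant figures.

k ≈ 6.73, θ ≈ 3.68

Gamma(k,θ) with k>1 has mode (k−1)θ, so θ = 21.1/(k−1).
Need P(X < 42.3) = 0.95 with θ tied to k this way. Start at k = 2, θ = 21.1: P(X<42.3) ≈ 0.595.
Too low — raise k to concentrate. Iterating converges to k ≈ 6.73.
Then θ = 21.1/(6.73−1) ≈ 3.68.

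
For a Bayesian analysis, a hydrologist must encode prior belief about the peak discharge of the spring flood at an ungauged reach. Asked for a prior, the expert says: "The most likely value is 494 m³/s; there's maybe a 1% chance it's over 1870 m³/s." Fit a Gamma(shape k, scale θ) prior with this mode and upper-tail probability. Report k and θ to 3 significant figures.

Gamma(k,θ) with k>1 has mode (k−1)θ, so θ = 494/(k−1).
Need P(X < 1870) = 0.99 with θ tied to k this way. Start at k = 2, θ = 494: P(X<1870) ≈ 0.891.
Too low — raise k to concentrate. Iterating converges to k ≈ 3.39.
Then θ = 494/(3.39−1) ≈ 206.

k ≈ 3.39, θ ≈ 206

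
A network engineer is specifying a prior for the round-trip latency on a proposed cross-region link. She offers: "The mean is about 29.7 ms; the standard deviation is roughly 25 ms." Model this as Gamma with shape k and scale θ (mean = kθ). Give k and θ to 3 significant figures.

k ≈ 1.41, θ ≈ 21

For Gamma(k, scale θ): mean = kθ, variance = kθ², so CV = 1/√k.
CV = SD/mean = 25/29.7 = 0.8418, hence k = 1/CV² = 1.41.
Then θ = mean/k = 29.7/1.41 = 21.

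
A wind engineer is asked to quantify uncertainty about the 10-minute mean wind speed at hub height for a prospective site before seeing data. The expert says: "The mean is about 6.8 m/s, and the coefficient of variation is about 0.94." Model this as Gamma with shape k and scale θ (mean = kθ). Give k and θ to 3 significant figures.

k ≈ 1.13, θ ≈ 6.01

For Gamma(k, scale θ): mean = kθ, variance = kθ², so CV = 1/√k.
CV = 0.94, hence k = 1/CV² = 1.13.
Then θ = mean/k = 6.8/1.13 = 6.01.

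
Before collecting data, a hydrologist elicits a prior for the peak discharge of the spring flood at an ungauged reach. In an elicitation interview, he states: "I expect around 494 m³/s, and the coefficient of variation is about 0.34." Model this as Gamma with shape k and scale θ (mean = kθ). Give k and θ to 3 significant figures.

k ≈ 8.65, θ ≈ 57.1

For Gamma(k, scale θ): mean = kθ, variance = kθ², so CV = 1/√k.
CV = 0.34, hence k = 1/CV² = 8.65.
Then θ = mean/k = 494/8.65 = 57.1.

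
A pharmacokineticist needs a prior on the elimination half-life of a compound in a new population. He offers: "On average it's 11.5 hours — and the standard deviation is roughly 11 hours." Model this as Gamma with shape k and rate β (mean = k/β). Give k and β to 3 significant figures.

k ≈ 1.09, β ≈ 0.095

For Gamma(k, rate β): mean = k/β, variance = k/β², so CV = 1/√k.
CV = SD/mean = 11/11.5 = 0.9565, hence k = 1/CV² = 1.09.
Then β = k/mean = 1.09/11.5 = 0.095.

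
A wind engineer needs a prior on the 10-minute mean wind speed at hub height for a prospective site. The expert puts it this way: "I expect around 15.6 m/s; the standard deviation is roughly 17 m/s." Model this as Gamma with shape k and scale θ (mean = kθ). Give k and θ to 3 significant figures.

k ≈ 0.842, θ ≈ 18.5

For Gamma(k, scale θ): mean = kθ, variance = kθ², so CV = 1/√k.
CV = SD/mean = 17/15.6 = 1.09, hence k = 1/CV² = 0.842.
Then θ = mean/k = 15.6/0.842 = 18.5.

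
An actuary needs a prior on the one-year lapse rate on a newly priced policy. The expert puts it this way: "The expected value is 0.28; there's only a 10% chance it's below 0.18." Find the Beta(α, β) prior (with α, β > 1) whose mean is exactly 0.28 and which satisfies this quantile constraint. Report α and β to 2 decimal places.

With mean 0.28 fixed, write α = 0.28s, β = 0.72s where s = α+β.
Need P(θ < 0.18) = 0.1 under Beta(0.28s, 0.72s). Normal approximation: (q−m)/√(m(1−m)/s) ≈ z_{0.1} = -1.28, so s ≈ 0.28·0.72·(-1.28)²/(0.18−0.28)² = 33.1.
At s = 33.1: P(θ<0.18) ≈ 0.090. Adjusting to match 0.1 gives s ≈ 30.43.
So α = 0.28·30.43 ≈ 8.52, β = 0.72·30.43 ≈ 21.91.

α ≈ 8.52, β ≈ 21.91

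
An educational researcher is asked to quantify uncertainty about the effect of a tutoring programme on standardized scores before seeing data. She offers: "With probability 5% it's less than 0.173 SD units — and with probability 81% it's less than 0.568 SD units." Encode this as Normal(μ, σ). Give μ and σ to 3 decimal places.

For Normal(μ,σ), the p-quantile is μ + z_p·σ. Here z_{0.05} = -1.645, z_{0.81} = 0.8779.
So 0.173 = μ − 1.645σ and 0.568 = μ + 0.8779σ.
Subtracting: σ = (0.568 − 0.173)/(0.8779 − (-1.645)) = 0.157.
Then μ = 0.173 − (-1.645)·0.157 = 0.431.

μ = 0.431, σ = 0.157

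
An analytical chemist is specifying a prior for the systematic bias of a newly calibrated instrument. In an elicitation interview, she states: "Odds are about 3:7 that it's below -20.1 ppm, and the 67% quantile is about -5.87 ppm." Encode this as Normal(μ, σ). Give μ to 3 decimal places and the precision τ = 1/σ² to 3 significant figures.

μ = -12.362, τ = 0.00459

The p-quantile of Normal(μ,σ) is μ + z_p·σ, with z_{0.3} = -0.5244 and z_{0.67} = 0.4399.
Eliminate σ: μ = (z₂·x₁ − z₁·x₂)/(z₂ − z₁) = (0.4399·-20.1 − (-0.5244)·-5.87)/0.9643 = -12.362.
Then σ = (x₂ − x₁)/(z₂ − z₁) = (-5.87 − -20.1)/0.9643 = 14.757.
Precision τ = 1/σ² = 1/14.76² = 0.00459.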